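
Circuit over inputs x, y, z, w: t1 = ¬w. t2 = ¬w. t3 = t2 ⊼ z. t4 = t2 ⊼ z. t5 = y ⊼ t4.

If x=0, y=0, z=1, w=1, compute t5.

1

t2 = ¬1 = 0
t4 = 0 ⊼ 1 = 1
t5 = 0 ⊼ 1 = 1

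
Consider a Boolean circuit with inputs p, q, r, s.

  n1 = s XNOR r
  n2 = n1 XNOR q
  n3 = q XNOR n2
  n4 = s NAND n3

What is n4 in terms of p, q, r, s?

s NAND (q XNOR ((s XNOR r) XNOR q))

n1 = s XNOR r
n2 = n1 XNOR q = (s XNOR r) XNOR q
n3 = q XNOR n2 = q XNOR ((s XNOR r) XNOR q)
n4 = s NAND n3 = s NAND (q XNOR ((s XNOR r) XNOR q))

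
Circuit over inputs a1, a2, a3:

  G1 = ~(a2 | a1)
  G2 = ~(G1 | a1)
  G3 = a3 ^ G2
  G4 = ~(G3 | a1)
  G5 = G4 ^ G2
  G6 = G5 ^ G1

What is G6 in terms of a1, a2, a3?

((~((a3 ^ (~((~(a2 | a1)) | a1))) | a1)) ^ (~((~(a2 | a1)) | a1))) ^ (~(a2 | a1))

G1 = ~(a2 | a1)
G2 = ~(G1 | a1) = ~((~(a2 | a1)) | a1)
G3 = a3 ^ G2 = a3 ^ (~((~(a2 | a1)) | a1))
G4 = ~(G3 | a1) = ~((a3 ^ (~((~(a2 | a1)) | a1))) | a1)
G5 = G4 ^ G2 = (~((a3 ^ (~((~(a2 | a1)) | a1))) | a1)) ^ (~((~(a2 | a1)) | a1))
G6 = G5 ^ G1 = ((~((a3 ^ (~((~(a2 | a1)) | a1))) | a1)) ^ (~((~(a2 | a1)) | a1))) ^ (~(a2 | a1))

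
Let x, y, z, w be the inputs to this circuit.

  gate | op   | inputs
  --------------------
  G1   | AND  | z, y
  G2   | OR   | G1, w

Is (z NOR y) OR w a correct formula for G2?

G1 = z AND y
G2 = G1 OR w = (z AND y) OR w
At x=0, y=0, z=0, w=0: circuit gives 0, formula gives 1.

No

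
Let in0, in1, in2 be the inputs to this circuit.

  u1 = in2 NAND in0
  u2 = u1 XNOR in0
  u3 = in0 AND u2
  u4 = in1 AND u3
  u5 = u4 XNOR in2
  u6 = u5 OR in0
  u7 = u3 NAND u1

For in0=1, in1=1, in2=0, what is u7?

0

u1 = 0 NAND 1 = 1
u2 = 1 XNOR 1 = 1
u3 = 1 AND 1 = 1
u7 = 1 NAND 1 = 0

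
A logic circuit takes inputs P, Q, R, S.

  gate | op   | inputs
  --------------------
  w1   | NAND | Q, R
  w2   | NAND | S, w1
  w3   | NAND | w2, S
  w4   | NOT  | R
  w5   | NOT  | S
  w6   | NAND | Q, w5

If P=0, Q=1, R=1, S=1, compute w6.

1

w5 = NOT 1 = 0
w6 = 1 NAND 0 = 1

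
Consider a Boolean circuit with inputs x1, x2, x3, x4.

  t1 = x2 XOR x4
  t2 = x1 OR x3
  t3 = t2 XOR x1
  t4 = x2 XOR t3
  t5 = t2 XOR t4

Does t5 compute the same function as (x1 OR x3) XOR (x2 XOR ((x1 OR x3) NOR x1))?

No

t2 = x1 OR x3
t3 = t2 XOR x1 = (x1 OR x3) XOR x1
t4 = x2 XOR t3 = x2 XOR ((x1 OR x3) XOR x1)
t5 = t2 XOR t4 = (x1 OR x3) XOR (x2 XOR ((x1 OR x3) XOR x1))
At x1=0, x2=0, x3=0, x4=0: circuit gives 0, formula gives 1.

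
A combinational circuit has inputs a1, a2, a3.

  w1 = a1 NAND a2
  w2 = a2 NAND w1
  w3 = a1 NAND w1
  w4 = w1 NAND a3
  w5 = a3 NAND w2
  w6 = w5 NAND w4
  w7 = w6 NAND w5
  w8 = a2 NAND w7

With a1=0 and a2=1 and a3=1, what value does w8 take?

w1 = 0 NAND 1 = 1
w2 = 1 NAND 1 = 0
w4 = 1 NAND 1 = 0
w5 = 1 NAND 0 = 1
w6 = 1 NAND 0 = 1
w7 = 1 NAND 1 = 0
w8 = 1 NAND 0 = 1

1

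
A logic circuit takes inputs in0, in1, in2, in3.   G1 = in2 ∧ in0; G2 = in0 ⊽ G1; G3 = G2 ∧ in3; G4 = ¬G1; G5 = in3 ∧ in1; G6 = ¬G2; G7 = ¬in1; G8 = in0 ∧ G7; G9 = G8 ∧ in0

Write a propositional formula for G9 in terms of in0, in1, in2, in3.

(in0 ∧ ¬in1) ∧ in0

G7 = ¬in1
G8 = in0 ∧ G7 = in0 ∧ ¬in1
G9 = G8 ∧ in0 = (in0 ∧ ¬in1) ∧ in0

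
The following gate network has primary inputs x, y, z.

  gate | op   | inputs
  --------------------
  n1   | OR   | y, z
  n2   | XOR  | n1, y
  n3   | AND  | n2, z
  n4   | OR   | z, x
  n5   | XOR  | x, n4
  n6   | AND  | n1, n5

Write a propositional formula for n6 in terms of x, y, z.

n1 = y OR z
n4 = z OR x
n5 = x XOR n4 = x XOR (z OR x)
n6 = n1 AND n5 = (y OR z) AND (x XOR (z OR x))

(y OR z) AND (x XOR (z OR x))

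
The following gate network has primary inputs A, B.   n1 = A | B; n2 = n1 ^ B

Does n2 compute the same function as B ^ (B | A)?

n1 = A | B
n2 = n1 ^ B = (A | B) ^ B
At A=0, B=0: circuit gives 0, formula gives 0.
At A=1, B=0: circuit gives 1, formula gives 1.
Agrees on all 4 inputs.

Yes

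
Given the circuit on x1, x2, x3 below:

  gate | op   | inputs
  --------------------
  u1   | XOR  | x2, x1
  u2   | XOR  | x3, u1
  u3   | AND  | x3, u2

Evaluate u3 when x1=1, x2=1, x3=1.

1

u1 = 1 XOR 1 = 0
u2 = 1 XOR 0 = 1
u3 = 1 AND 1 = 1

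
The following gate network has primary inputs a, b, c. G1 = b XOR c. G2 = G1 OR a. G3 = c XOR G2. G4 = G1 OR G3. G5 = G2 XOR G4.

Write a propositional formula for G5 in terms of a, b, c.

G1 = b XOR c
G2 = G1 OR a = (b XOR c) OR a
G3 = c XOR G2 = c XOR ((b XOR c) OR a)
G4 = G1 OR G3 = (b XOR c) OR (c XOR ((b XOR c) OR a))
G5 = G2 XOR G4 = ((b XOR c) OR a) XOR ((b XOR c) OR (c XOR ((b XOR c) OR a)))

((b XOR c) OR a) XOR ((b XOR c) OR (c XOR ((b XOR c) OR a)))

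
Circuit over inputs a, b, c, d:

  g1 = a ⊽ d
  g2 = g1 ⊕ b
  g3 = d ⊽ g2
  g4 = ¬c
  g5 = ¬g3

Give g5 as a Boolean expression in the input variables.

¬(d ⊽ ((a ⊽ d) ⊕ b))

g1 = a ⊽ d
g2 = g1 ⊕ b = (a ⊽ d) ⊕ b
g3 = d ⊽ g2 = d ⊽ ((a ⊽ d) ⊕ b)
g5 = ¬g3 = ¬(d ⊽ ((a ⊽ d) ⊕ b))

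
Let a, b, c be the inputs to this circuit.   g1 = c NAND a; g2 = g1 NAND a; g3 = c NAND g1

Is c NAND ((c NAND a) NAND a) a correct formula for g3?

g1 = c NAND a
g3 = c NAND g1 = c NAND (c NAND a)
At a=1, b=0, c=1: circuit gives 1, formula gives 0.

No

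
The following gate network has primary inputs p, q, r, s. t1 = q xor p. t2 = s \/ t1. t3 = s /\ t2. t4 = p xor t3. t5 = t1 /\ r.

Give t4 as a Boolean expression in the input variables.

t1 = q xor p
t2 = s \/ t1 = s \/ (q xor p)
t3 = s /\ t2 = s /\ (s \/ (q xor p))
t4 = p xor t3 = p xor (s /\ (s \/ (q xor p)))

p xor (s /\ (s \/ (q xor p)))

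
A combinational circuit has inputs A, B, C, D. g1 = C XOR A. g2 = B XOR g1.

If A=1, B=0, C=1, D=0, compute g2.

0

g1 = 1 XOR 1 = 0
g2 = 0 XOR 0 = 0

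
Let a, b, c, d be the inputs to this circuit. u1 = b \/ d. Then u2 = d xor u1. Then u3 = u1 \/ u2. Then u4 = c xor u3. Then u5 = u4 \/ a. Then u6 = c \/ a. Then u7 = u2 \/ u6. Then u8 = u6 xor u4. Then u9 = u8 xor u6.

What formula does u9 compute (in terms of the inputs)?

u1 = b \/ d
u2 = d xor u1 = d xor (b \/ d)
u3 = u1 \/ u2 = (b \/ d) \/ (d xor (b \/ d))
u4 = c xor u3 = c xor ((b \/ d) \/ (d xor (b \/ d)))
u6 = c \/ a
u8 = u6 xor u4 = (c \/ a) xor (c xor ((b \/ d) \/ (d xor (b \/ d))))
u9 = u8 xor u6 = ((c \/ a) xor (c xor ((b \/ d) \/ (d xor (b \/ d))))) xor (c \/ a)

((c \/ a) xor (c xor ((b \/ d) \/ (d xor (b \/ d))))) xor (c \/ a)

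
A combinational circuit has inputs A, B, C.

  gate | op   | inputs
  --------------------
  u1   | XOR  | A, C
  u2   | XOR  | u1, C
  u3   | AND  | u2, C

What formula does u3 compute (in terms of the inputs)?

((A XOR C) XOR C) AND C

u1 = A XOR C
u2 = u1 XOR C = (A XOR C) XOR C
u3 = u2 AND C = ((A XOR C) XOR C) AND C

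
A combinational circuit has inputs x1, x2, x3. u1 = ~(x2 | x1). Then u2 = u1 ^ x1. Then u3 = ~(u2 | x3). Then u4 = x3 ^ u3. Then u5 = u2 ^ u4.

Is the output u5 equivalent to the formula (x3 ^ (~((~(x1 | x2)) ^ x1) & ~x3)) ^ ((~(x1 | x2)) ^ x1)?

Yes

u1 = ~(x2 | x1)
u2 = u1 ^ x1 = (~(x2 | x1)) ^ x1
u3 = ~(u2 | x3) = ~(((~(x2 | x1)) ^ x1) | x3)
u4 = x3 ^ u3 = x3 ^ (~(((~(x2 | x1)) ^ x1) | x3))
u5 = u2 ^ u4 = ((~(x2 | x1)) ^ x1) ^ (x3 ^ (~(((~(x2 | x1)) ^ x1) | x3)))
At x1=0, x2=0, x3=1: circuit gives 0, formula gives 0.
At x1=0, x2=0, x3=0: circuit gives 1, formula gives 1.
Agrees on all 8 inputs.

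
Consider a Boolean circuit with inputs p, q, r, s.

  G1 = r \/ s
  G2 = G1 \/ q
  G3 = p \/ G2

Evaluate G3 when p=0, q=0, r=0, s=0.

G1 = 0 \/ 0 = 0
G2 = 0 \/ 0 = 0
G3 = 0 \/ 0 = 0

0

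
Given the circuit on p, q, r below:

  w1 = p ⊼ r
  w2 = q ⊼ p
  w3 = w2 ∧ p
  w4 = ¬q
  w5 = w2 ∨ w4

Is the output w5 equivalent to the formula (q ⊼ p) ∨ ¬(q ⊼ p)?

No

w2 = q ⊼ p
w4 = ¬q
w5 = w2 ∨ w4 = (q ⊼ p) ∨ ¬q
At p=1, q=1, r=0: circuit gives 0, formula gives 1.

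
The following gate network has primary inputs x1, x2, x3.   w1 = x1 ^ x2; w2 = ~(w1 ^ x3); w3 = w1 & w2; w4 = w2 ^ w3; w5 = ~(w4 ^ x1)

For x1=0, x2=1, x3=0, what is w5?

1

w1 = 0 ^ 1 = 1
w2 = ~(1 ^ 0) = 0
w3 = 1 & 0 = 0
w4 = 0 ^ 0 = 0
w5 = ~(0 ^ 0) = 1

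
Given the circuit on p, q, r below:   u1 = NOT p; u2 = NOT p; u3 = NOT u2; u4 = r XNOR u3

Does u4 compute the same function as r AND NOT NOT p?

u2 = NOT p
u3 = NOT u2 = NOT NOT p
u4 = r XNOR u3 = r XNOR NOT NOT p
At p=0, q=0, r=0: circuit gives 1, formula gives 0.

No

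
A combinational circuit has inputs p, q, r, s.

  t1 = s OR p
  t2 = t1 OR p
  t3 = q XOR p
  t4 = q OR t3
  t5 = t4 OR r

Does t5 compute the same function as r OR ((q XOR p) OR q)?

t3 = q XOR p
t4 = q OR t3 = q OR (q XOR p)
t5 = t4 OR r = (q OR (q XOR p)) OR r
At p=0, q=0, r=0, s=0: circuit gives 0, formula gives 0.
At p=0, q=0, r=1, s=0: circuit gives 1, formula gives 1.
Agrees on all 16 inputs.

Yes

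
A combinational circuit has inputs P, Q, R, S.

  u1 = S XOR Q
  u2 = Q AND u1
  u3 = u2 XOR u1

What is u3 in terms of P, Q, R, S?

u1 = S XOR Q
u2 = Q AND u1 = Q AND (S XOR Q)
u3 = u2 XOR u1 = (Q AND (S XOR Q)) XOR (S XOR Q)

(Q AND (S XOR Q)) XOR (S XOR Q)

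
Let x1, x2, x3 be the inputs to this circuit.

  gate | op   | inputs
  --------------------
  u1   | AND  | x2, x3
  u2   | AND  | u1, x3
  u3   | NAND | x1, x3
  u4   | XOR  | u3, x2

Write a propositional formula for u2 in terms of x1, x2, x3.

u1 = x2 AND x3
u2 = u1 AND x3 = (x2 AND x3) AND x3

(x2 AND x3) AND x3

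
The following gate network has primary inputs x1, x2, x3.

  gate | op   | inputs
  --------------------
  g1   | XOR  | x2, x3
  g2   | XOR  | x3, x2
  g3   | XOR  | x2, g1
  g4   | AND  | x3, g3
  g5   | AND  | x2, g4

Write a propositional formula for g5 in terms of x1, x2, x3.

g1 = x2 XOR x3
g3 = x2 XOR g1 = x2 XOR (x2 XOR x3)
g4 = x3 AND g3 = x3 AND (x2 XOR (x2 XOR x3))
g5 = x2 AND g4 = x2 AND (x3 AND (x2 XOR (x2 XOR x3)))

x2 AND (x3 AND (x2 XOR (x2 XOR x3)))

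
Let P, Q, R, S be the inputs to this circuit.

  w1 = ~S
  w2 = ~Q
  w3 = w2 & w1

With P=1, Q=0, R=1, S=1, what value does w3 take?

0

w1 = ~1 = 0
w2 = ~0 = 1
w3 = 1 & 0 = 0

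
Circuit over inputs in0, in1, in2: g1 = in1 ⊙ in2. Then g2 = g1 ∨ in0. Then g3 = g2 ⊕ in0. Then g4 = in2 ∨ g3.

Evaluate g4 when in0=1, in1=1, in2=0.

0

g1 = 1 ⊙ 0 = 0
g2 = 0 ∨ 1 = 1
g3 = 1 ⊕ 1 = 0
g4 = 0 ∨ 0 = 0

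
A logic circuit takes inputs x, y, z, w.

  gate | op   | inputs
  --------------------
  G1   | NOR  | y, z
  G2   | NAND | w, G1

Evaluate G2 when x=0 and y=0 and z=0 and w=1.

G1 = 0 NOR 0 = 1
G2 = 1 NAND 1 = 0

0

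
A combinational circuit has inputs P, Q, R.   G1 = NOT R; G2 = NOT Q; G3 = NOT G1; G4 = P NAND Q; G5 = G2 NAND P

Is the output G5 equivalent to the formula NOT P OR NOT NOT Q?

G2 = NOT Q
G5 = G2 NAND P = NOT Q NAND P
At P=1, Q=0, R=0: circuit gives 0, formula gives 0.
At P=0, Q=0, R=0: circuit gives 1, formula gives 1.
Agrees on all 8 inputs.

Yes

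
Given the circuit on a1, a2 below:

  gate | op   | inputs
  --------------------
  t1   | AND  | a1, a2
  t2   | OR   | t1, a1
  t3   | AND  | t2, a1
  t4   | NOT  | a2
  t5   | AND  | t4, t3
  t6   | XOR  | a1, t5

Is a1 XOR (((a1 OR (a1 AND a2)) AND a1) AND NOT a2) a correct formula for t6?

Yes

t1 = a1 AND a2
t2 = t1 OR a1 = (a1 AND a2) OR a1
t3 = t2 AND a1 = ((a1 AND a2) OR a1) AND a1
t4 = NOT a2
t5 = t4 AND t3 = NOT a2 AND (((a1 AND a2) OR a1) AND a1)
t6 = a1 XOR t5 = a1 XOR (NOT a2 AND (((a1 AND a2) OR a1) AND a1))
At a1=0, a2=0: circuit gives 0, formula gives 0.
At a1=1, a2=1: circuit gives 1, formula gives 1.
Agrees on all 4 inputs.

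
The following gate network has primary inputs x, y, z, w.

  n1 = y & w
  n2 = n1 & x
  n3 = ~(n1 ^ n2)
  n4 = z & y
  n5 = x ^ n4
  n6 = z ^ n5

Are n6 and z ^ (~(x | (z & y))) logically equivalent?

No

n4 = z & y
n5 = x ^ n4 = x ^ (z & y)
n6 = z ^ n5 = z ^ (x ^ (z & y))
At x=0, y=0, z=0, w=0: circuit gives 0, formula gives 1.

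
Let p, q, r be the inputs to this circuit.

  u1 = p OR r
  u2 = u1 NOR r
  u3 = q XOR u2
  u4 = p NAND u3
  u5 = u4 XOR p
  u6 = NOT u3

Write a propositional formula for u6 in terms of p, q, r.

u1 = p OR r
u2 = u1 NOR r = (p OR r) NOR r
u3 = q XOR u2 = q XOR ((p OR r) NOR r)
u6 = NOT u3 = NOT (q XOR ((p OR r) NOR r))

NOT (q XOR ((p OR r) NOR r))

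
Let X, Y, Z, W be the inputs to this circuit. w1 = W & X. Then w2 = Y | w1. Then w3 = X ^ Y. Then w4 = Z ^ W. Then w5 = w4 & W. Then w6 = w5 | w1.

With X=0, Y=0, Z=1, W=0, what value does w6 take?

0

w1 = 0 & 0 = 0
w4 = 1 ^ 0 = 1
w5 = 1 & 0 = 0
w6 = 0 | 0 = 0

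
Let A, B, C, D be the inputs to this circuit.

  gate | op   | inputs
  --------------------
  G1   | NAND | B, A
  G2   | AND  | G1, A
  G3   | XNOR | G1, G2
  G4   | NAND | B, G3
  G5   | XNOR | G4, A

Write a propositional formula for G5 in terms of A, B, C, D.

(B NAND ((B NAND A) XNOR ((B NAND A) AND A))) XNOR A

G1 = B NAND A
G2 = G1 AND A = (B NAND A) AND A
G3 = G1 XNOR G2 = (B NAND A) XNOR ((B NAND A) AND A)
G4 = B NAND G3 = B NAND ((B NAND A) XNOR ((B NAND A) AND A))
G5 = G4 XNOR A = (B NAND ((B NAND A) XNOR ((B NAND A) AND A))) XNOR A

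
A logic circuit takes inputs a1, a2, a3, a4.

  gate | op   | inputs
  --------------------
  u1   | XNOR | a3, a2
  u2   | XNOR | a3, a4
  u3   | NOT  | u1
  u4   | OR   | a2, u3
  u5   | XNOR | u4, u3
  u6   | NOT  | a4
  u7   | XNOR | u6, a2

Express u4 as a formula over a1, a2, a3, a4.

u1 = a3 XNOR a2
u3 = NOT u1 = NOT (a3 XNOR a2)
u4 = a2 OR u3 = a2 OR NOT (a3 XNOR a2)

a2 OR NOT (a3 XNOR a2)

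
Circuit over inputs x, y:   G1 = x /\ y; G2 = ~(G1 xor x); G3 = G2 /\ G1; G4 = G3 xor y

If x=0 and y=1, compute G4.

1

G1 = 0 /\ 1 = 0
G2 = ~(0 xor 0) = 1
G3 = 1 /\ 0 = 0
G4 = 0 xor 1 = 1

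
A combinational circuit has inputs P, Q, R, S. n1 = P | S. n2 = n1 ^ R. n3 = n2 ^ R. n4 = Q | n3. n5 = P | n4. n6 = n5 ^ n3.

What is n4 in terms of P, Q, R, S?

Q | (((P | S) ^ R) ^ R)

n1 = P | S
n2 = n1 ^ R = (P | S) ^ R
n3 = n2 ^ R = ((P | S) ^ R) ^ R
n4 = Q | n3 = Q | (((P | S) ^ R) ^ R)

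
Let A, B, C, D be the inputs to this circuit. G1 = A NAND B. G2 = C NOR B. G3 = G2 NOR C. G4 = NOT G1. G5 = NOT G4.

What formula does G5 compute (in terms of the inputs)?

G1 = A NAND B
G4 = NOT G1 = NOT (A NAND B)
G5 = NOT G4 = NOT NOT (A NAND B)

NOT NOT (A NAND B)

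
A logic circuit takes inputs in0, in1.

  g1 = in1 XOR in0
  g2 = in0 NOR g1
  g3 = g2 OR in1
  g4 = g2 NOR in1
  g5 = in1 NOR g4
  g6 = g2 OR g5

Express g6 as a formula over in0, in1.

g1 = in1 XOR in0
g2 = in0 NOR g1 = in0 NOR (in1 XOR in0)
g4 = g2 NOR in1 = (in0 NOR (in1 XOR in0)) NOR in1
g5 = in1 NOR g4 = in1 NOR ((in0 NOR (in1 XOR in0)) NOR in1)
g6 = g2 OR g5 = (in0 NOR (in1 XOR in0)) OR (in1 NOR ((in0 NOR (in1 XOR in0)) NOR in1))

(in0 NOR (in1 XOR in0)) OR (in1 NOR ((in0 NOR (in1 XOR in0)) NOR in1))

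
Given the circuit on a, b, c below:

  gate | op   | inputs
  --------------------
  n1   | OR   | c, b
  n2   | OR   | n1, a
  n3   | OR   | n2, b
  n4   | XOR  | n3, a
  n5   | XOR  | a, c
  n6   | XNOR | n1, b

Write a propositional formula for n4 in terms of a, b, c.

(((c OR b) OR a) OR b) XOR a

n1 = c OR b
n2 = n1 OR a = (c OR b) OR a
n3 = n2 OR b = ((c OR b) OR a) OR b
n4 = n3 XOR a = (((c OR b) OR a) OR b) XOR a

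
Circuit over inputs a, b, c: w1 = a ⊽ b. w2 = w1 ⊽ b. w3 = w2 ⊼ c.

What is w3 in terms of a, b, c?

((a ⊽ b) ⊽ b) ⊼ c

w1 = a ⊽ b
w2 = w1 ⊽ b = (a ⊽ b) ⊽ b
w3 = w2 ⊼ c = ((a ⊽ b) ⊽ b) ⊼ c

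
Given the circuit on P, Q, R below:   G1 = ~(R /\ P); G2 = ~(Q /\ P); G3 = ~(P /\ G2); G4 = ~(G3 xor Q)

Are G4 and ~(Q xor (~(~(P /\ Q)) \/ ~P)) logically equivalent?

G2 = ~(Q /\ P)
G3 = ~(P /\ G2) = ~(P /\ (~(Q /\ P)))
G4 = ~(G3 xor Q) = ~((~(P /\ (~(Q /\ P)))) xor Q)
At P=0, Q=0, R=0: circuit gives 0, formula gives 0.
At P=0, Q=1, R=0: circuit gives 1, formula gives 1.
Agrees on all 8 inputs.

Yes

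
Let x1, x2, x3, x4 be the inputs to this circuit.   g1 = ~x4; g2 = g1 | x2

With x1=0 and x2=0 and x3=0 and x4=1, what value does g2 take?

0

g1 = ~1 = 0
g2 = 0 | 0 = 0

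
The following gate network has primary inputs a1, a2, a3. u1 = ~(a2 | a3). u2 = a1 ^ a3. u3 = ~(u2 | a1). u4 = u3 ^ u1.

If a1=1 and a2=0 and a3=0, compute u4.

1

u1 = ~(0 | 0) = 1
u2 = 1 ^ 0 = 1
u3 = ~(1 | 1) = 0
u4 = 0 ^ 1 = 1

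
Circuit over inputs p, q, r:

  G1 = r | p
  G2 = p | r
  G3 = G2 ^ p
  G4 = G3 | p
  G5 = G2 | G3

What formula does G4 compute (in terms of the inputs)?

G2 = p | r
G3 = G2 ^ p = (p | r) ^ p
G4 = G3 | p = ((p | r) ^ p) | p

((p | r) ^ p) | p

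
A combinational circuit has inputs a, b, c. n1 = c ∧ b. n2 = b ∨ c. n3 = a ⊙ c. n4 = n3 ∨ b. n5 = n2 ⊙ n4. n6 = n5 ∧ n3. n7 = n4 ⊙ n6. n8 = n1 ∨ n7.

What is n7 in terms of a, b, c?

((a ⊙ c) ∨ b) ⊙ (((b ∨ c) ⊙ ((a ⊙ c) ∨ b)) ∧ (a ⊙ c))

n2 = b ∨ c
n3 = a ⊙ c
n4 = n3 ∨ b = (a ⊙ c) ∨ b
n5 = n2 ⊙ n4 = (b ∨ c) ⊙ ((a ⊙ c) ∨ b)
n6 = n5 ∧ n3 = ((b ∨ c) ⊙ ((a ⊙ c) ∨ b)) ∧ (a ⊙ c)
n7 = n4 ⊙ n6 = ((a ⊙ c) ∨ b) ⊙ (((b ∨ c) ⊙ ((a ⊙ c) ∨ b)) ∧ (a ⊙ c))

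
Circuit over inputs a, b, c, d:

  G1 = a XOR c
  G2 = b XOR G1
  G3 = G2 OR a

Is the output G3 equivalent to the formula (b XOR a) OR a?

No

G1 = a XOR c
G2 = b XOR G1 = b XOR (a XOR c)
G3 = G2 OR a = (b XOR (a XOR c)) OR a
At a=0, b=0, c=1, d=0: circuit gives 1, formula gives 0.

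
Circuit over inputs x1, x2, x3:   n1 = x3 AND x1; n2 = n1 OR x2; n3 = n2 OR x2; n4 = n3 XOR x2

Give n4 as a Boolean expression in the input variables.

n1 = x3 AND x1
n2 = n1 OR x2 = (x3 AND x1) OR x2
n3 = n2 OR x2 = ((x3 AND x1) OR x2) OR x2
n4 = n3 XOR x2 = (((x3 AND x1) OR x2) OR x2) XOR x2

(((x3 AND x1) OR x2) OR x2) XOR x2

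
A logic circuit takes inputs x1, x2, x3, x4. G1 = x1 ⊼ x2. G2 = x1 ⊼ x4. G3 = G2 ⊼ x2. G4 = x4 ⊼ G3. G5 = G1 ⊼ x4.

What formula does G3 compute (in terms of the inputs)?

(x1 ⊼ x4) ⊼ x2

G2 = x1 ⊼ x4
G3 = G2 ⊼ x2 = (x1 ⊼ x4) ⊼ x2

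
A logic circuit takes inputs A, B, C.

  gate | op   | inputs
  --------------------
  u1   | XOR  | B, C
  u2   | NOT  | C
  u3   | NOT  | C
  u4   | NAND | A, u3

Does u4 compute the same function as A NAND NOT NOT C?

u3 = NOT C
u4 = A NAND u3 = A NAND NOT C
At A=1, B=0, C=0: circuit gives 0, formula gives 1.

No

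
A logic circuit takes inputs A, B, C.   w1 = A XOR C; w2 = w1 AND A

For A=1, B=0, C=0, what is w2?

w1 = 1 XOR 0 = 1
w2 = 1 AND 1 = 1

1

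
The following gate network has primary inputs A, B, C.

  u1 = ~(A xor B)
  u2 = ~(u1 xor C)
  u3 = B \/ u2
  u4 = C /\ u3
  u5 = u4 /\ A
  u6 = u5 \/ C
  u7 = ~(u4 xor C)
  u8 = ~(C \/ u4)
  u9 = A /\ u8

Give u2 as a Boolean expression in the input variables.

u1 = ~(A xor B)
u2 = ~(u1 xor C) = ~((~(A xor B)) xor C)

~((~(A xor B)) xor C)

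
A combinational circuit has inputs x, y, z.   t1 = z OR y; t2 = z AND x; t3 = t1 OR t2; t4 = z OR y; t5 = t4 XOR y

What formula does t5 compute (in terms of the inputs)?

(z OR y) XOR y

t4 = z OR y
t5 = t4 XOR y = (z OR y) XOR y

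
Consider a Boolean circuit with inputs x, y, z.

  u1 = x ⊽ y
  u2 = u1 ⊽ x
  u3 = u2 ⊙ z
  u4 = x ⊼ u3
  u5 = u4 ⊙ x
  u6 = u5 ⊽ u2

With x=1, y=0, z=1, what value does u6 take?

0

u1 = 1 ⊽ 0 = 0
u2 = 0 ⊽ 1 = 0
u3 = 0 ⊙ 1 = 0
u4 = 1 ⊼ 0 = 1
u5 = 1 ⊙ 1 = 1
u6 = 1 ⊽ 0 = 0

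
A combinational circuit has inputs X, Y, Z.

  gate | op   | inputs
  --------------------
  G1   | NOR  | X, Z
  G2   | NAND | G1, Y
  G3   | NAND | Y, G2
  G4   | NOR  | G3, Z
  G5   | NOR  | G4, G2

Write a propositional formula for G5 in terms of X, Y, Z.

G1 = X NOR Z
G2 = G1 NAND Y = (X NOR Z) NAND Y
G3 = Y NAND G2 = Y NAND ((X NOR Z) NAND Y)
G4 = G3 NOR Z = (Y NAND ((X NOR Z) NAND Y)) NOR Z
G5 = G4 NOR G2 = ((Y NAND ((X NOR Z) NAND Y)) NOR Z) NOR ((X NOR Z) NAND Y)

((Y NAND ((X NOR Z) NAND Y)) NOR Z) NOR ((X NOR Z) NAND Y)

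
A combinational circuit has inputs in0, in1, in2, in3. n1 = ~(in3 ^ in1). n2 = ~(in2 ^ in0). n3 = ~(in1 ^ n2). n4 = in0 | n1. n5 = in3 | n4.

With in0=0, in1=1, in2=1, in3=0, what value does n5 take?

n1 = ~(0 ^ 1) = 0
n4 = 0 | 0 = 0
n5 = 0 | 0 = 0

0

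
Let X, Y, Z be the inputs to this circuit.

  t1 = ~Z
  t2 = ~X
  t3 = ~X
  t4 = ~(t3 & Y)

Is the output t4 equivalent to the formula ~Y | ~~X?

t3 = ~X
t4 = ~(t3 & Y) = ~(~X & Y)
At X=0, Y=1, Z=0: circuit gives 0, formula gives 0.
At X=0, Y=0, Z=0: circuit gives 1, formula gives 1.
Agrees on all 8 inputs.

Yes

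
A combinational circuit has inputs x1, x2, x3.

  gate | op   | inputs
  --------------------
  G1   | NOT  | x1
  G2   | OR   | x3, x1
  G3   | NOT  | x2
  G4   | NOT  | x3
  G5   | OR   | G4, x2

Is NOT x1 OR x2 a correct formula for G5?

No

G4 = NOT x3
G5 = G4 OR x2 = NOT x3 OR x2
At x1=0, x2=0, x3=1: circuit gives 0, formula gives 1.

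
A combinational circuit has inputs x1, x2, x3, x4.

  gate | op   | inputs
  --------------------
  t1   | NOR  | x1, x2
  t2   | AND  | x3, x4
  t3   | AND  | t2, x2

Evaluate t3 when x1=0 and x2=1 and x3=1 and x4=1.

1

t2 = 1 AND 1 = 1
t3 = 1 AND 1 = 1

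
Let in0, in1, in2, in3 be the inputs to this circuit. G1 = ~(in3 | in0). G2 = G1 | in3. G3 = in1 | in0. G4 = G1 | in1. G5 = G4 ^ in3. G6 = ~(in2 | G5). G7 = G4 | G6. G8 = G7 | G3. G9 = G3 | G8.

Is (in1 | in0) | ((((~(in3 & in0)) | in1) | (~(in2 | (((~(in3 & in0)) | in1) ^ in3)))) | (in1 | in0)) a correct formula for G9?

No

G1 = ~(in3 | in0)
G3 = in1 | in0
G4 = G1 | in1 = (~(in3 | in0)) | in1
G5 = G4 ^ in3 = ((~(in3 | in0)) | in1) ^ in3
G6 = ~(in2 | G5) = ~(in2 | (((~(in3 | in0)) | in1) ^ in3))
G7 = G4 | G6 = ((~(in3 | in0)) | in1) | (~(in2 | (((~(in3 | in0)) | in1) ^ in3)))
G8 = G7 | G3 = (((~(in3 | in0)) | in1) | (~(in2 | (((~(in3 | in0)) | in1) ^ in3)))) | (in1 | in0)
G9 = G3 | G8 = (in1 | in0) | ((((~(in3 | in0)) | in1) | (~(in2 | (((~(in3 | in0)) | in1) ^ in3)))) | (in1 | in0))
At in0=0, in1=0, in2=0, in3=1: circuit gives 0, formula gives 1.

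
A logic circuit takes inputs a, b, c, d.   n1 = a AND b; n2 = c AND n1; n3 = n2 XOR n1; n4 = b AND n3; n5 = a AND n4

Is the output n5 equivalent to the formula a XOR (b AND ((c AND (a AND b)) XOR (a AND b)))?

No

n1 = a AND b
n2 = c AND n1 = c AND (a AND b)
n3 = n2 XOR n1 = (c AND (a AND b)) XOR (a AND b)
n4 = b AND n3 = b AND ((c AND (a AND b)) XOR (a AND b))
n5 = a AND n4 = a AND (b AND ((c AND (a AND b)) XOR (a AND b)))
At a=1, b=0, c=0, d=0: circuit gives 0, formula gives 1.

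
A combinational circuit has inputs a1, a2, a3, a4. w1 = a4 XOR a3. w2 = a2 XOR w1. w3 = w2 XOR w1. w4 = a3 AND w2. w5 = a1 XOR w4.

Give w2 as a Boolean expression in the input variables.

a2 XOR (a4 XOR a3)

w1 = a4 XOR a3
w2 = a2 XOR w1 = a2 XOR (a4 XOR a3)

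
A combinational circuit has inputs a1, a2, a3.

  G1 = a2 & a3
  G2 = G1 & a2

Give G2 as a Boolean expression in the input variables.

G1 = a2 & a3
G2 = G1 & a2 = (a2 & a3) & a2

(a2 & a3) & a2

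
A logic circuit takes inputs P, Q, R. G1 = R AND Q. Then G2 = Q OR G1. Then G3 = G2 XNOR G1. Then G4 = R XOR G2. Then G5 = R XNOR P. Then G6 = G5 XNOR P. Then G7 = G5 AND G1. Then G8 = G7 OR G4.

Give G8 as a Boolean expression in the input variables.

((R XNOR P) AND (R AND Q)) OR (R XOR (Q OR (R AND Q)))

G1 = R AND Q
G2 = Q OR G1 = Q OR (R AND Q)
G4 = R XOR G2 = R XOR (Q OR (R AND Q))
G5 = R XNOR P
G7 = G5 AND G1 = (R XNOR P) AND (R AND Q)
G8 = G7 OR G4 = ((R XNOR P) AND (R AND Q)) OR (R XOR (Q OR (R AND Q)))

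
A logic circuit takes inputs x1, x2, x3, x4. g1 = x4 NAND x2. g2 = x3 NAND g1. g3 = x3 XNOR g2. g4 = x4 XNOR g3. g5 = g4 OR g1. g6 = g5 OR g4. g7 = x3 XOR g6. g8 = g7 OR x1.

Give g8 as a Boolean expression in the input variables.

(x3 XOR (((x4 XNOR (x3 XNOR (x3 NAND (x4 NAND x2)))) OR (x4 NAND x2)) OR (x4 XNOR (x3 XNOR (x3 NAND (x4 NAND x2)))))) OR x1

g1 = x4 NAND x2
g2 = x3 NAND g1 = x3 NAND (x4 NAND x2)
g3 = x3 XNOR g2 = x3 XNOR (x3 NAND (x4 NAND x2))
g4 = x4 XNOR g3 = x4 XNOR (x3 XNOR (x3 NAND (x4 NAND x2)))
g5 = g4 OR g1 = (x4 XNOR (x3 XNOR (x3 NAND (x4 NAND x2)))) OR (x4 NAND x2)
g6 = g5 OR g4 = ((x4 XNOR (x3 XNOR (x3 NAND (x4 NAND x2)))) OR (x4 NAND x2)) OR (x4 XNOR (x3 XNOR (x3 NAND (x4 NAND x2))))
g7 = x3 XOR g6 = x3 XOR (((x4 XNOR (x3 XNOR (x3 NAND (x4 NAND x2)))) OR (x4 NAND x2)) OR (x4 XNOR (x3 XNOR (x3 NAND (x4 NAND x2)))))
g8 = g7 OR x1 = (x3 XOR (((x4 XNOR (x3 XNOR (x3 NAND (x4 NAND x2)))) OR (x4 NAND x2)) OR (x4 XNOR (x3 XNOR (x3 NAND (x4 NAND x2)))))) OR x1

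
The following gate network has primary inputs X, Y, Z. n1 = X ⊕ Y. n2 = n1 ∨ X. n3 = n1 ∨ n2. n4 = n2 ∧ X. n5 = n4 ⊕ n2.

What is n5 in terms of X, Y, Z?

(((X ⊕ Y) ∨ X) ∧ X) ⊕ ((X ⊕ Y) ∨ X)

n1 = X ⊕ Y
n2 = n1 ∨ X = (X ⊕ Y) ∨ X
n4 = n2 ∧ X = ((X ⊕ Y) ∨ X) ∧ X
n5 = n4 ⊕ n2 = (((X ⊕ Y) ∨ X) ∧ X) ⊕ ((X ⊕ Y) ∨ X)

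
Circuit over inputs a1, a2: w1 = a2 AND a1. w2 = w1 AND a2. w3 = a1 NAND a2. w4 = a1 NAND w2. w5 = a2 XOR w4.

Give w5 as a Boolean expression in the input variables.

a2 XOR (a1 NAND ((a2 AND a1) AND a2))

w1 = a2 AND a1
w2 = w1 AND a2 = (a2 AND a1) AND a2
w4 = a1 NAND w2 = a1 NAND ((a2 AND a1) AND a2)
w5 = a2 XOR w4 = a2 XOR (a1 NAND ((a2 AND a1) AND a2))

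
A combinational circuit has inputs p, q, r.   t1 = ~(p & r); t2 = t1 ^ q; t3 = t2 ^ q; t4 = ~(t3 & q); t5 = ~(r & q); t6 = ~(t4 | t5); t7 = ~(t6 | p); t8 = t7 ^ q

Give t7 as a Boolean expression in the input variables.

t1 = ~(p & r)
t2 = t1 ^ q = (~(p & r)) ^ q
t3 = t2 ^ q = ((~(p & r)) ^ q) ^ q
t4 = ~(t3 & q) = ~((((~(p & r)) ^ q) ^ q) & q)
t5 = ~(r & q)
t6 = ~(t4 | t5) = ~((~((((~(p & r)) ^ q) ^ q) & q)) | (~(r & q)))
t7 = ~(t6 | p) = ~((~((~((((~(p & r)) ^ q) ^ q) & q)) | (~(r & q)))) | p)

~((~((~((((~(p & r)) ^ q) ^ q) & q)) | (~(r & q)))) | p)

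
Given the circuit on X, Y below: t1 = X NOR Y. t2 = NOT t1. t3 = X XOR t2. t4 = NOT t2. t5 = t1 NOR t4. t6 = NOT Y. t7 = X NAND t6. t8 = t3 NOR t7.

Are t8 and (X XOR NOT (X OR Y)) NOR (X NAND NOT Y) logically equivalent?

No

t1 = X NOR Y
t2 = NOT t1 = NOT (X NOR Y)
t3 = X XOR t2 = X XOR NOT (X NOR Y)
t6 = NOT Y
t7 = X NAND t6 = X NAND NOT Y
t8 = t3 NOR t7 = (X XOR NOT (X NOR Y)) NOR (X NAND NOT Y)
At X=1, Y=0: circuit gives 1, formula gives 0.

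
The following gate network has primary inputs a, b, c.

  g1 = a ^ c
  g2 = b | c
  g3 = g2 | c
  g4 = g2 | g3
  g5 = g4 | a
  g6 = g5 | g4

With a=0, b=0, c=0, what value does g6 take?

0

g2 = 0 | 0 = 0
g3 = 0 | 0 = 0
g4 = 0 | 0 = 0
g5 = 0 | 0 = 0
g6 = 0 | 0 = 0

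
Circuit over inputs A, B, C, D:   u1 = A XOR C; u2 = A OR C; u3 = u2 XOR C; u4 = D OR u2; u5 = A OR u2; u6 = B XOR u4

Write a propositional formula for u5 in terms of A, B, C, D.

u2 = A OR C
u5 = A OR u2 = A OR (A OR C)

A OR (A OR C)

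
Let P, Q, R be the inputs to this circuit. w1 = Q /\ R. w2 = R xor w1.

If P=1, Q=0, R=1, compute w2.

w1 = 0 /\ 1 = 0
w2 = 1 xor 0 = 1

1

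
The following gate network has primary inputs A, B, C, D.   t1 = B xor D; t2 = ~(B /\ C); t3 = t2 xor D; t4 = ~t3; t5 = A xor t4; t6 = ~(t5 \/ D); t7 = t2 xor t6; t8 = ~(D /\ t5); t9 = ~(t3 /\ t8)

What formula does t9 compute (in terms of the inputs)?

t2 = ~(B /\ C)
t3 = t2 xor D = (~(B /\ C)) xor D
t4 = ~t3 = ~((~(B /\ C)) xor D)
t5 = A xor t4 = A xor ~((~(B /\ C)) xor D)
t8 = ~(D /\ t5) = ~(D /\ (A xor ~((~(B /\ C)) xor D)))
t9 = ~(t3 /\ t8) = ~(((~(B /\ C)) xor D) /\ (~(D /\ (A xor ~((~(B /\ C)) xor D)))))

~(((~(B /\ C)) xor D) /\ (~(D /\ (A xor ~((~(B /\ C)) xor D)))))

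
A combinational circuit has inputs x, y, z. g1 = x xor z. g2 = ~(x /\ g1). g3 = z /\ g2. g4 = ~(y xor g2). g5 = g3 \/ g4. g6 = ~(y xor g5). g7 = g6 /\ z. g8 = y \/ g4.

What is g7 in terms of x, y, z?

(~(y xor ((z /\ (~(x /\ (x xor z)))) \/ (~(y xor (~(x /\ (x xor z)))))))) /\ z

g1 = x xor z
g2 = ~(x /\ g1) = ~(x /\ (x xor z))
g3 = z /\ g2 = z /\ (~(x /\ (x xor z)))
g4 = ~(y xor g2) = ~(y xor (~(x /\ (x xor z))))
g5 = g3 \/ g4 = (z /\ (~(x /\ (x xor z)))) \/ (~(y xor (~(x /\ (x xor z)))))
g6 = ~(y xor g5) = ~(y xor ((z /\ (~(x /\ (x xor z)))) \/ (~(y xor (~(x /\ (x xor z)))))))
g7 = g6 /\ z = (~(y xor ((z /\ (~(x /\ (x xor z)))) \/ (~(y xor (~(x /\ (x xor z)))))))) /\ z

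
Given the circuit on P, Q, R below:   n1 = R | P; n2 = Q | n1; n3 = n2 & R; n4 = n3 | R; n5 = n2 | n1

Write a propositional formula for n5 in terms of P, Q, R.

(Q | (R | P)) | (R | P)

n1 = R | P
n2 = Q | n1 = Q | (R | P)
n5 = n2 | n1 = (Q | (R | P)) | (R | P)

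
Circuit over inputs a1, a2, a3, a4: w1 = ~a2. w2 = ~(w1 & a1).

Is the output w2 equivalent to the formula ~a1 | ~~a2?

Yes

w1 = ~a2
w2 = ~(w1 & a1) = ~(~a2 & a1)
At a1=1, a2=0, a3=0, a4=0: circuit gives 0, formula gives 0.
At a1=0, a2=0, a3=0, a4=0: circuit gives 1, formula gives 1.
Agrees on all 16 inputs.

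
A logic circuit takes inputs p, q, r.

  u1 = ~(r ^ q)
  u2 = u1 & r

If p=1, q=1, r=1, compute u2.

u1 = ~(1 ^ 1) = 1
u2 = 1 & 1 = 1

1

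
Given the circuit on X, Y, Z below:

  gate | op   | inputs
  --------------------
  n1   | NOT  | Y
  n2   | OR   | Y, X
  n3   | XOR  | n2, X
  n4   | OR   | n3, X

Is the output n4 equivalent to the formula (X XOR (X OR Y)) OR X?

Yes

n2 = Y OR X
n3 = n2 XOR X = (Y OR X) XOR X
n4 = n3 OR X = ((Y OR X) XOR X) OR X
At X=0, Y=0, Z=0: circuit gives 0, formula gives 0.
At X=0, Y=1, Z=0: circuit gives 1, formula gives 1.
Agrees on all 8 inputs.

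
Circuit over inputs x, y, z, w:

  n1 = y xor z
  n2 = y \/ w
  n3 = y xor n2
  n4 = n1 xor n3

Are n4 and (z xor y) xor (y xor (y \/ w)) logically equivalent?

n1 = y xor z
n2 = y \/ w
n3 = y xor n2 = y xor (y \/ w)
n4 = n1 xor n3 = (y xor z) xor (y xor (y \/ w))
At x=0, y=0, z=0, w=0: circuit gives 0, formula gives 0.
At x=0, y=0, z=0, w=1: circuit gives 1, formula gives 1.
Agrees on all 16 inputs.

Yes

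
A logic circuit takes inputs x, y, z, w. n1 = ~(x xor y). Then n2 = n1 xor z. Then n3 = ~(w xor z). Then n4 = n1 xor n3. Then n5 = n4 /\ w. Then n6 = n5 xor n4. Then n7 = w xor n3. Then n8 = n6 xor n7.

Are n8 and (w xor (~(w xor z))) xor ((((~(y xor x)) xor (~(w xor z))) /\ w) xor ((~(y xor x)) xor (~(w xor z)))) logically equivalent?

Yes

n1 = ~(x xor y)
n3 = ~(w xor z)
n4 = n1 xor n3 = (~(x xor y)) xor (~(w xor z))
n5 = n4 /\ w = ((~(x xor y)) xor (~(w xor z))) /\ w
n6 = n5 xor n4 = (((~(x xor y)) xor (~(w xor z))) /\ w) xor ((~(x xor y)) xor (~(w xor z)))
n7 = w xor n3 = w xor (~(w xor z))
n8 = n6 xor n7 = ((((~(x xor y)) xor (~(w xor z))) /\ w) xor ((~(x xor y)) xor (~(w xor z)))) xor (w xor (~(w xor z)))
At x=0, y=0, z=1, w=1: circuit gives 0, formula gives 0.
At x=0, y=0, z=0, w=0: circuit gives 1, formula gives 1.
Agrees on all 16 inputs.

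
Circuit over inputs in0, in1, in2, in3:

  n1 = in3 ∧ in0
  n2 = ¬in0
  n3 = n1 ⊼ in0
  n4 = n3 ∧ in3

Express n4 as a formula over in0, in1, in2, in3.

((in3 ∧ in0) ⊼ in0) ∧ in3

n1 = in3 ∧ in0
n3 = n1 ⊼ in0 = (in3 ∧ in0) ⊼ in0
n4 = n3 ∧ in3 = ((in3 ∧ in0) ⊼ in0) ∧ in3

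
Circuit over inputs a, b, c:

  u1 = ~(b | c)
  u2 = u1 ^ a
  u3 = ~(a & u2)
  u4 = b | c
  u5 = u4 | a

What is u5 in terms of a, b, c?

u4 = b | c
u5 = u4 | a = (b | c) | a

(b | c) | a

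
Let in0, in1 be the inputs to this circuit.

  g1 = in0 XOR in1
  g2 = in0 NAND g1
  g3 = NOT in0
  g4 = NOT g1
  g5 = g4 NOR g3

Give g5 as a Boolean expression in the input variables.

g1 = in0 XOR in1
g3 = NOT in0
g4 = NOT g1 = NOT (in0 XOR in1)
g5 = g4 NOR g3 = NOT (in0 XOR in1) NOR NOT in0

NOT (in0 XOR in1) NOR NOT in0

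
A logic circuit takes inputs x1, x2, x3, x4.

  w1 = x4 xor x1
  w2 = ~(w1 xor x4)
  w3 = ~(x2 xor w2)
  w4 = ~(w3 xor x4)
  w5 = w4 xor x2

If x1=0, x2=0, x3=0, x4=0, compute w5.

w1 = 0 xor 0 = 0
w2 = ~(0 xor 0) = 1
w3 = ~(0 xor 1) = 0
w4 = ~(0 xor 0) = 1
w5 = 1 xor 0 = 1

1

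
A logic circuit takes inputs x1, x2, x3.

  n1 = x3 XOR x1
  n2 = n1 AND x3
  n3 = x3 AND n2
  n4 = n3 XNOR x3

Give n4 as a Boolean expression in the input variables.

(x3 AND ((x3 XOR x1) AND x3)) XNOR x3

n1 = x3 XOR x1
n2 = n1 AND x3 = (x3 XOR x1) AND x3
n3 = x3 AND n2 = x3 AND ((x3 XOR x1) AND x3)
n4 = n3 XNOR x3 = (x3 AND ((x3 XOR x1) AND x3)) XNOR x3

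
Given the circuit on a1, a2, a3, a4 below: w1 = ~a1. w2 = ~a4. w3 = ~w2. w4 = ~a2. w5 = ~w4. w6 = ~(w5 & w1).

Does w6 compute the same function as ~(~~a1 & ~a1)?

No

w1 = ~a1
w4 = ~a2
w5 = ~w4 = ~~a2
w6 = ~(w5 & w1) = ~(~~a2 & ~a1)
At a1=0, a2=1, a3=0, a4=0: circuit gives 0, formula gives 1.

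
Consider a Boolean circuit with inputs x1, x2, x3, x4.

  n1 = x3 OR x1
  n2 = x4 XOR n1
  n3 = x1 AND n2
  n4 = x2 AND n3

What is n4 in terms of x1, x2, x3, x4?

n1 = x3 OR x1
n2 = x4 XOR n1 = x4 XOR (x3 OR x1)
n3 = x1 AND n2 = x1 AND (x4 XOR (x3 OR x1))
n4 = x2 AND n3 = x2 AND (x1 AND (x4 XOR (x3 OR x1)))

x2 AND (x1 AND (x4 XOR (x3 OR x1)))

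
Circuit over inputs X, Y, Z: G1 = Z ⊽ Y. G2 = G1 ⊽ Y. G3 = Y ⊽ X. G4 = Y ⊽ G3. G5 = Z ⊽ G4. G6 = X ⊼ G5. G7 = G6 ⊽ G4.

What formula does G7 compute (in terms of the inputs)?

(X ⊼ (Z ⊽ (Y ⊽ (Y ⊽ X)))) ⊽ (Y ⊽ (Y ⊽ X))

G3 = Y ⊽ X
G4 = Y ⊽ G3 = Y ⊽ (Y ⊽ X)
G5 = Z ⊽ G4 = Z ⊽ (Y ⊽ (Y ⊽ X))
G6 = X ⊼ G5 = X ⊼ (Z ⊽ (Y ⊽ (Y ⊽ X)))
G7 = G6 ⊽ G4 = (X ⊼ (Z ⊽ (Y ⊽ (Y ⊽ X)))) ⊽ (Y ⊽ (Y ⊽ X))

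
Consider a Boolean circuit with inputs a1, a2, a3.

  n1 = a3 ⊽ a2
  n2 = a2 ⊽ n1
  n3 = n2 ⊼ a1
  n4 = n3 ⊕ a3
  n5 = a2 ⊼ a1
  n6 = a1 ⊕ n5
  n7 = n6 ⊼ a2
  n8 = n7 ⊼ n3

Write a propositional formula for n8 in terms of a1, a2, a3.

((a1 ⊕ (a2 ⊼ a1)) ⊼ a2) ⊼ ((a2 ⊽ (a3 ⊽ a2)) ⊼ a1)

n1 = a3 ⊽ a2
n2 = a2 ⊽ n1 = a2 ⊽ (a3 ⊽ a2)
n3 = n2 ⊼ a1 = (a2 ⊽ (a3 ⊽ a2)) ⊼ a1
n5 = a2 ⊼ a1
n6 = a1 ⊕ n5 = a1 ⊕ (a2 ⊼ a1)
n7 = n6 ⊼ a2 = (a1 ⊕ (a2 ⊼ a1)) ⊼ a2
n8 = n7 ⊼ n3 = ((a1 ⊕ (a2 ⊼ a1)) ⊼ a2) ⊼ ((a2 ⊽ (a3 ⊽ a2)) ⊼ a1)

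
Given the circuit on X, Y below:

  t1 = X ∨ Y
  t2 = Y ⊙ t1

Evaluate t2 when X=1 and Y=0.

0

t1 = 1 ∨ 0 = 1
t2 = 0 ⊙ 1 = 0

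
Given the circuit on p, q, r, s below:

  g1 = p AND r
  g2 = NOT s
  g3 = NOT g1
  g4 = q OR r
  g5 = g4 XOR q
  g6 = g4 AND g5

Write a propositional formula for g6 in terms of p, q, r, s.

(q OR r) AND ((q OR r) XOR q)

g4 = q OR r
g5 = g4 XOR q = (q OR r) XOR q
g6 = g4 AND g5 = (q OR r) AND ((q OR r) XOR q)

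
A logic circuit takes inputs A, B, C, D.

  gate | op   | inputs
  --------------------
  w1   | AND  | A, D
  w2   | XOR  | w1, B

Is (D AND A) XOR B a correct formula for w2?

Yes

w1 = A AND D
w2 = w1 XOR B = (A AND D) XOR B
At A=0, B=0, C=0, D=0: circuit gives 0, formula gives 0.
At A=0, B=1, C=0, D=0: circuit gives 1, formula gives 1.
Agrees on all 16 inputs.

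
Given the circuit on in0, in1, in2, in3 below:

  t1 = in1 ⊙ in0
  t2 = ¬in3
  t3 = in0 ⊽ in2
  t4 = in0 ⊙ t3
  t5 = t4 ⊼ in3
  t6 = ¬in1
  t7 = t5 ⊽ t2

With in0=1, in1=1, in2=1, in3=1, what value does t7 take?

t2 = ¬1 = 0
t3 = 1 ⊽ 1 = 0
t4 = 1 ⊙ 0 = 0
t5 = 0 ⊼ 1 = 1
t7 = 1 ⊽ 0 = 0

0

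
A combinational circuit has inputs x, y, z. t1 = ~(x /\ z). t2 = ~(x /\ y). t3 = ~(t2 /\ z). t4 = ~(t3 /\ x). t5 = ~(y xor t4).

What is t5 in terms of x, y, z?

t2 = ~(x /\ y)
t3 = ~(t2 /\ z) = ~((~(x /\ y)) /\ z)
t4 = ~(t3 /\ x) = ~((~((~(x /\ y)) /\ z)) /\ x)
t5 = ~(y xor t4) = ~(y xor (~((~((~(x /\ y)) /\ z)) /\ x)))

~(y xor (~((~((~(x /\ y)) /\ z)) /\ x)))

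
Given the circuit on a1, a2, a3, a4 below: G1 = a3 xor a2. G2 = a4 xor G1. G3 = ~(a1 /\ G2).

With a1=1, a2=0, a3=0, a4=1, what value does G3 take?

0

G1 = 0 xor 0 = 0
G2 = 1 xor 0 = 1
G3 = ~(1 /\ 1) = 0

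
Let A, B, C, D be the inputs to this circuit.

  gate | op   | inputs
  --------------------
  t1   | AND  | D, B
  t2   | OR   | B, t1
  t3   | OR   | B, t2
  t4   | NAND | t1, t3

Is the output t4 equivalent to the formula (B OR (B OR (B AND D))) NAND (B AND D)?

t1 = D AND B
t2 = B OR t1 = B OR (D AND B)
t3 = B OR t2 = B OR (B OR (D AND B))
t4 = t1 NAND t3 = (D AND B) NAND (B OR (B OR (D AND B)))
At A=0, B=1, C=0, D=1: circuit gives 0, formula gives 0.
At A=0, B=0, C=0, D=0: circuit gives 1, formula gives 1.
Agrees on all 16 inputs.

Yes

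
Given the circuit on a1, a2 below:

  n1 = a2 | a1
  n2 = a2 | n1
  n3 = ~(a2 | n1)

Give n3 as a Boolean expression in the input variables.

~(a2 | (a2 | a1))

n1 = a2 | a1
n3 = ~(a2 | n1) = ~(a2 | (a2 | a1))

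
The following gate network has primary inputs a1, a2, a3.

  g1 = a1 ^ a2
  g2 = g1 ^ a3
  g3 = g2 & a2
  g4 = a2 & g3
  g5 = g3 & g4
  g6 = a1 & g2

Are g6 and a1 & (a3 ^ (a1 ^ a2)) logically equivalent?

g1 = a1 ^ a2
g2 = g1 ^ a3 = (a1 ^ a2) ^ a3
g6 = a1 & g2 = a1 & ((a1 ^ a2) ^ a3)
At a1=0, a2=0, a3=0: circuit gives 0, formula gives 0.
At a1=1, a2=0, a3=0: circuit gives 1, formula gives 1.
Agrees on all 8 inputs.

Yes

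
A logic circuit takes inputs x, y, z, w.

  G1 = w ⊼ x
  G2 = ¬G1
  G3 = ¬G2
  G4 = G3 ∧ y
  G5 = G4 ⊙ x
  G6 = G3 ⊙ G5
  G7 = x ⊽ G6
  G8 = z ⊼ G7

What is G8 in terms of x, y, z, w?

z ⊼ (x ⊽ (¬¬(w ⊼ x) ⊙ ((¬¬(w ⊼ x) ∧ y) ⊙ x)))

G1 = w ⊼ x
G2 = ¬G1 = ¬(w ⊼ x)
G3 = ¬G2 = ¬¬(w ⊼ x)
G4 = G3 ∧ y = ¬¬(w ⊼ x) ∧ y
G5 = G4 ⊙ x = (¬¬(w ⊼ x) ∧ y) ⊙ x
G6 = G3 ⊙ G5 = ¬¬(w ⊼ x) ⊙ ((¬¬(w ⊼ x) ∧ y) ⊙ x)
G7 = x ⊽ G6 = x ⊽ (¬¬(w ⊼ x) ⊙ ((¬¬(w ⊼ x) ∧ y) ⊙ x))
G8 = z ⊼ G7 = z ⊼ (x ⊽ (¬¬(w ⊼ x) ⊙ ((¬¬(w ⊼ x) ∧ y) ⊙ x)))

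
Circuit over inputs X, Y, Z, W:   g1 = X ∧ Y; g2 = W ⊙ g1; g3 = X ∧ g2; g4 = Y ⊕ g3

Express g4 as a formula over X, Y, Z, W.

g1 = X ∧ Y
g2 = W ⊙ g1 = W ⊙ (X ∧ Y)
g3 = X ∧ g2 = X ∧ (W ⊙ (X ∧ Y))
g4 = Y ⊕ g3 = Y ⊕ (X ∧ (W ⊙ (X ∧ Y)))

Y ⊕ (X ∧ (W ⊙ (X ∧ Y)))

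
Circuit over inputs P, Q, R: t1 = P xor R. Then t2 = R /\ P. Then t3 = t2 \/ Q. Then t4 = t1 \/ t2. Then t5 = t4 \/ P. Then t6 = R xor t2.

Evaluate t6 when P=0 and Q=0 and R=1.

1

t2 = 1 /\ 0 = 0
t6 = 1 xor 0 = 1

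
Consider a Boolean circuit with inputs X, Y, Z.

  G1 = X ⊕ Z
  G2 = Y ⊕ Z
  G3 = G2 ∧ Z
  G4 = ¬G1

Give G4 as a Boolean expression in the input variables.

G1 = X ⊕ Z
G4 = ¬G1 = ¬(X ⊕ Z)

¬(X ⊕ Z)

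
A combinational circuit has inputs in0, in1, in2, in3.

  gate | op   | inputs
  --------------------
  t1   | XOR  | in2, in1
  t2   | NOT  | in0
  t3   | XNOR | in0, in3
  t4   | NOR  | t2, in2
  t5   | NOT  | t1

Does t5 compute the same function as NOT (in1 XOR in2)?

t1 = in2 XOR in1
t5 = NOT t1 = NOT (in2 XOR in1)
At in0=0, in1=0, in2=1, in3=0: circuit gives 0, formula gives 0.
At in0=0, in1=0, in2=0, in3=0: circuit gives 1, formula gives 1.
Agrees on all 16 inputs.

Yes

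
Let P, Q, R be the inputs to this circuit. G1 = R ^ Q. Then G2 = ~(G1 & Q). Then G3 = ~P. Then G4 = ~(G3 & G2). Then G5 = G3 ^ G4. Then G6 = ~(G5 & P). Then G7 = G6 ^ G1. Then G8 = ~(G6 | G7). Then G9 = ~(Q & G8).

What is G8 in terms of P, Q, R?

~((~((~P ^ (~(~P & (~((R ^ Q) & Q))))) & P)) | ((~((~P ^ (~(~P & (~((R ^ Q) & Q))))) & P)) ^ (R ^ Q)))

G1 = R ^ Q
G2 = ~(G1 & Q) = ~((R ^ Q) & Q)
G3 = ~P
G4 = ~(G3 & G2) = ~(~P & (~((R ^ Q) & Q)))
G5 = G3 ^ G4 = ~P ^ (~(~P & (~((R ^ Q) & Q))))
G6 = ~(G5 & P) = ~((~P ^ (~(~P & (~((R ^ Q) & Q))))) & P)
G7 = G6 ^ G1 = (~((~P ^ (~(~P & (~((R ^ Q) & Q))))) & P)) ^ (R ^ Q)
G8 = ~(G6 | G7) = ~((~((~P ^ (~(~P & (~((R ^ Q) & Q))))) & P)) | ((~((~P ^ (~(~P & (~((R ^ Q) & Q))))) & P)) ^ (R ^ Q)))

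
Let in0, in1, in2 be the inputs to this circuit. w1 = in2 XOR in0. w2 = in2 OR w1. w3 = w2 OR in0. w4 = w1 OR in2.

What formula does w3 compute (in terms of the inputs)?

(in2 OR (in2 XOR in0)) OR in0

w1 = in2 XOR in0
w2 = in2 OR w1 = in2 OR (in2 XOR in0)
w3 = w2 OR in0 = (in2 OR (in2 XOR in0)) OR in0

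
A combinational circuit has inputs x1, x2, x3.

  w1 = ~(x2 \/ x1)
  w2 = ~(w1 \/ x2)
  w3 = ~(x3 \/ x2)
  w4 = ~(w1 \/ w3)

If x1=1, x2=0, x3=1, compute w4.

1

w1 = ~(0 \/ 1) = 0
w3 = ~(1 \/ 0) = 0
w4 = ~(0 \/ 0) = 1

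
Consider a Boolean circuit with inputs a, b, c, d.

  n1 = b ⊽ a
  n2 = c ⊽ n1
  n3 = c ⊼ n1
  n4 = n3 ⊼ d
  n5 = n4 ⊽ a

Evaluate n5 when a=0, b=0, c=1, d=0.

0

n1 = 0 ⊽ 0 = 1
n3 = 1 ⊼ 1 = 0
n4 = 0 ⊼ 0 = 1
n5 = 1 ⊽ 0 = 0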